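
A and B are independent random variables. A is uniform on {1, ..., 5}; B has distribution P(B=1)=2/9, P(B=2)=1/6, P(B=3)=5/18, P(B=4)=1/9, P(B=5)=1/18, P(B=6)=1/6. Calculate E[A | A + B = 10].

P(A + B = 10) = 2/45.
Summing A·P(x,y) over outcomes with A + B = 10 gives 17/90.
E[A | A + B = 10] = (17/90) / (2/45) = 17/4.

17/4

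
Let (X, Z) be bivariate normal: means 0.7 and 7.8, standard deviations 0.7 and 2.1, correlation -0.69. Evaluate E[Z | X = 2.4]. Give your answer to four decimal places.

The regression of Z on X has slope ρ·σ_Z/σ_X and passes through (μ_X, μ_Z).
E[Z | X=2.4] = 7.8 + (-0.69)·(2.1/0.7)·(2.4 − (0.7)) = 7.8 + (-2.07)·(1.7) = 4.2810.

4.2810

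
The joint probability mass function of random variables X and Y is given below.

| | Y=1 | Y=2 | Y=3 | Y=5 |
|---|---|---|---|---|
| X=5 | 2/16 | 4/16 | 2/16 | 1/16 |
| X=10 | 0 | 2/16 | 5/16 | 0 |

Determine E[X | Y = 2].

20/3

P(Y = 2) = 3/8.
Σ X·P over the event = 5·(4/16) + 10·(2/16) = 5/2.
E[X | Y = 2] = (5/2) / (3/8) = 20/3.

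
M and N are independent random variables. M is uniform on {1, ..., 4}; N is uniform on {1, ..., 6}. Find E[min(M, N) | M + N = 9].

Outcomes with M + N = 9: (3,6), (4,5), each with probability 1/24.
E[min(M, N) | M + N = 9] = (3 + 4) / 2 = 7/2.

7/2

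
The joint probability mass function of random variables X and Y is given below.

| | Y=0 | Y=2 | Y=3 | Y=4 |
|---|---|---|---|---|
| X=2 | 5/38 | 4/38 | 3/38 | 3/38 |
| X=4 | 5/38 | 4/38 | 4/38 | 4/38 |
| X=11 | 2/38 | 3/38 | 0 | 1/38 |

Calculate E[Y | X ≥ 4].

2

P(X ≥ 4) = 23/38.
Σ Y·P over the event = 0·(5/38) + 2·(4/38) + 3·(4/38) + 4·(4/38) + 0·(2/38) + 2·(3/38) + 4·(1/38) = 23/19.
E[Y | X ≥ 4] = (23/19) / (23/38) = 2.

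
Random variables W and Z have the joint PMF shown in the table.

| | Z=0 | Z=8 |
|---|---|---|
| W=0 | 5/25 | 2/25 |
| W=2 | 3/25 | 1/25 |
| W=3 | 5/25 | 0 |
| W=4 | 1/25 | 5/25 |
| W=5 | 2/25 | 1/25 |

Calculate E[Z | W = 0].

P(W = 0) = 7/25.
Σ Z·P over the event = 0·(5/25) + 8·(2/25) = 16/25.
E[Z | W = 0] = (16/25) / (7/25) = 16/7.

16/7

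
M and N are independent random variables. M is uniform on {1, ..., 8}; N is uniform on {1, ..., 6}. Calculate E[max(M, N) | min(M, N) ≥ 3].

P(min(M, N) ≥ 3) = 1/2.
Summing max(M,N)·P(x,y) over outcomes with min(M, N) ≥ 3 gives 71/24.
E[max(M, N) | min(M, N) ≥ 3] = (71/24) / (1/2) = 71/12.

71/12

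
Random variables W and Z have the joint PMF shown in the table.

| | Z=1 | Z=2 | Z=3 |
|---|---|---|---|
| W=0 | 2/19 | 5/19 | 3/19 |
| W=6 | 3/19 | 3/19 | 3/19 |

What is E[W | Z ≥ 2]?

18/7

P(Z ≥ 2) = 14/19.
Σ W·P over the event = 0·(5/19) + 0·(3/19) + 6·(3/19) + 6·(3/19) = 36/19.
E[W | Z ≥ 2] = (36/19) / (14/19) = 18/7.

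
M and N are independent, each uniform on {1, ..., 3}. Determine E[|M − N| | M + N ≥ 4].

1

P(M + N ≥ 4) = 2/3.
Summing |M−N|·P(x,y) over outcomes with M + N ≥ 4 gives 2/3.
E[|M − N| | M + N ≥ 4] = (2/3) / (2/3) = 1.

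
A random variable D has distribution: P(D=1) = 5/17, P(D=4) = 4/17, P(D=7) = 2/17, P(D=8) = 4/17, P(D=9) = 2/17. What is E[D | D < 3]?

1

P(D < 3) = 5/17.
Σ over the event: 1·5/17 = 5/17.
E[D | D < 3] = (5/17) / (5/17) = 1.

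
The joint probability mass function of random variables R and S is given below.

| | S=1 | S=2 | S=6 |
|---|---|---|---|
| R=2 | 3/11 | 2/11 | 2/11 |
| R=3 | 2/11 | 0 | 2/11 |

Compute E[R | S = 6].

5/2

P(S = 6) = 4/11.
Summing R·P(R=x,S=y) over the conditioning event gives 10/11.
E[R | S = 6] = (10/11) / (4/11) = 5/2.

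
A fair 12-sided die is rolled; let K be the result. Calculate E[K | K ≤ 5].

Given K ≤ 5, K is equally likely to be any of {1, 2, 3, 4, 5}.
E[K | K ≤ 5] = (1 + 2 + 3 + 4 + 5) / 5 = 3.

3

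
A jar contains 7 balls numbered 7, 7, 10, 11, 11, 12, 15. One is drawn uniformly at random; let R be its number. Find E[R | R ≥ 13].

P(R ≥ 13) = 1/7.
Σ over the event: 15·1/7 = 15/7.
E[R | R ≥ 13] = (15/7) / (1/7) = 15.

15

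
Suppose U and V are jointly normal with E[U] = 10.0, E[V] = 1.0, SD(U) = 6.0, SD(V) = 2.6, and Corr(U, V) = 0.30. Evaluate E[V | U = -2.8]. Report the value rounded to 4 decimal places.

For a bivariate normal, E[V | U=x] = μ_V + ρ·(σ_V/σ_U)·(x − μ_U).
E[V | U=-2.8] = 1.0 + (0.30)·(2.6/6.0)·(-2.8 − (10.0)) = 1.0 + (0.13)·(-12.8) = -0.6640.

-0.6640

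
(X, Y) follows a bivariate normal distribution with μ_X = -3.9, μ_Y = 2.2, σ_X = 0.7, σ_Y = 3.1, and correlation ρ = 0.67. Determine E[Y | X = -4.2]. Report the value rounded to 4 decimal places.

1.3099

E[Y | X=x] = μ_Y + ρ(σ_Y/σ_X)(x − μ_X) for jointly normal variables.
E[Y | X=-4.2] = 2.2 + (0.67)·(3.1/0.7)·(-4.2 − (-3.9)) = 2.2 + (2.9671)·(-0.3) = 1.3099.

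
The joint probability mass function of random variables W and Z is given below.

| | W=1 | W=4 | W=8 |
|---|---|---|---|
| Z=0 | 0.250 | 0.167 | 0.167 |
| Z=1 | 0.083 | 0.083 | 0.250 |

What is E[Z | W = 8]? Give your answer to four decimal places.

P(W = 8) = 0.417.
Σ Z·P over the event = 0·(0.167) + 1·(0.250) = 0.250.
E[Z | W = 8] = (0.250) / (0.417) = 0.5995.

0.5995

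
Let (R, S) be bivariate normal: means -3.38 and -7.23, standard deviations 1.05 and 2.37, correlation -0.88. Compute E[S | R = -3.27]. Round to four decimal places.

E[S | R=x] = μ_S + ρ(σ_S/σ_R)(x − μ_R) for jointly normal variables.
E[S | R=-3.27] = -7.23 + (-0.88)·(2.37/1.05)·(-3.27 − (-3.38)) = -7.23 + (-1.9863)·(0.11) = -7.4485.

-7.4485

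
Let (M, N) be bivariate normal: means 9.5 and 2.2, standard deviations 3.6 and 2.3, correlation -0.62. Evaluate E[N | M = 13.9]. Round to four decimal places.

E[N | M=x] = μ_N + ρ(σ_N/σ_M)(x − μ_M) for jointly normal variables.
E[N | M=13.9] = 2.2 + (-0.62)·(2.3/3.6)·(13.9 − (9.5)) = 2.2 + (-0.39611)·(4.4) = 0.4571.

0.4571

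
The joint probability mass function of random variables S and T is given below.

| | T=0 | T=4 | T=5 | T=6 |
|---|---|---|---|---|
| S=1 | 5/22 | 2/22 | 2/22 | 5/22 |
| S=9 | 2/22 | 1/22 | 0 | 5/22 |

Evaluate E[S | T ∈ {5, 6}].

13/3

P(T ∈ {5, 6}) = 6/11.
Summing S·P(S=x,T=y) over the conditioning event gives 26/11.
E[S | T ∈ {5, 6}] = (26/11) / (6/11) = 13/3.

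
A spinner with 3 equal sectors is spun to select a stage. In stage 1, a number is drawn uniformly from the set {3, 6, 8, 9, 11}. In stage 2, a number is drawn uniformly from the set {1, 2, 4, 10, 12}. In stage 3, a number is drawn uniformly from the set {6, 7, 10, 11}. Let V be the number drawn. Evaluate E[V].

E[V | stage 1] = (3+6+8+9+11)/5 = 37/5.
E[V | stage 2] = (1+2+4+10+12)/5 = 29/5.
E[V | stage 3] = (6+7+10+11)/4 = 17/2.
E[V] = (1/3)·(37/5) + (1/3)·(29/5) + (1/3)·(17/2) = 217/30.

217/30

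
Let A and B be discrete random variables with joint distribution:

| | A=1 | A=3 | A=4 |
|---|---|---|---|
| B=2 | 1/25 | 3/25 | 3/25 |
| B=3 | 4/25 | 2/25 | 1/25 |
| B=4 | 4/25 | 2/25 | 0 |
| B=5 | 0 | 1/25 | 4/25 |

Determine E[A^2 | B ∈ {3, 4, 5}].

P(B ∈ {3, 4, 5}) = 18/25.
Σ A^2·P over the event = 1·(4/25) + 1·(4/25) + 9·(2/25) + 9·(2/25) + 9·(1/25) + 16·(1/25) + 16·(4/25) = 133/25.
E[A^2 | B ∈ {3, 4, 5}] = (133/25) / (18/25) = 133/18.

133/18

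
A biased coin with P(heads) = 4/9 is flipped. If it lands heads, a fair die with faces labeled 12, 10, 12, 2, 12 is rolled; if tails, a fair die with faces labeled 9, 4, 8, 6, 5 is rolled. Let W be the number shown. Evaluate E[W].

E[W | heads] = (12+10+12+2+12)/5 = 48/5.
E[W | tails] = (9+4+8+6+5)/5 = 32/5.
E[W] = (4/9)·(48/5) + (5/9)·(32/5) = 352/45.

352/45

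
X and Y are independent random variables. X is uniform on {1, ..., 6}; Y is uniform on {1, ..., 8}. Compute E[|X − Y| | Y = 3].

Outcomes with Y = 3: (1,3), (2,3), (3,3), (4,3), (5,3), (6,3), each with probability 1/48.
E[|X − Y| | Y = 3] = (2 + 1 + 0 + 1 + 2 + 3) / 6 = 3/2.

3/2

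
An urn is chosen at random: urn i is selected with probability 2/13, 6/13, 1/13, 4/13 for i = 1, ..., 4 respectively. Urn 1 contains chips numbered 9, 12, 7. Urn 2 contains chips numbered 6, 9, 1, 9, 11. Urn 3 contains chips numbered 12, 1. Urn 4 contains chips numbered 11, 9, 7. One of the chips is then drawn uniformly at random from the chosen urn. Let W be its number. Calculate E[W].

E[W | urn 1] = (9+12+7)/3 = 28/3.
E[W | urn 2] = (6+9+1+9+11)/5 = 36/5.
E[W | urn 3] = (12+1)/2 = 13/2.
E[W | urn 4] = (11+9+7)/3 = 9.
By the law of total expectation,
E[W] = (2/13)·(28/3) + (6/13)·(36/5) + (1/13)·(13/2) + (4/13)·(9) = 3131/390.

3131/390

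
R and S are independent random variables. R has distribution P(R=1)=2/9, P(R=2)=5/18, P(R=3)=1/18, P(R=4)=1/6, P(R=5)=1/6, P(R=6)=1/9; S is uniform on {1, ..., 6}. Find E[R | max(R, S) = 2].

12/7

P(max(R, S) = 2) = 7/54.
Summing R·P(x,y) over outcomes with max(R, S) = 2 gives 2/9.
E[R | max(R, S) = 2] = (2/9) / (7/54) = 12/7.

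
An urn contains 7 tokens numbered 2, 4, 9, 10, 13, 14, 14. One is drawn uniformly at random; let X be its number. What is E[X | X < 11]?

25/4

P(X < 11) = 4/7.
Σ over the event: 2·1/7 + 4·1/7 + 9·1/7 + 10·1/7 = 25/7.
E[X | X < 11] = (25/7) / (4/7) = 25/4.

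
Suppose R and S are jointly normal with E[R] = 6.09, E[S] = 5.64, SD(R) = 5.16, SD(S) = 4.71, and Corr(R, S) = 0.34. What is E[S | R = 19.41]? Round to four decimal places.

9.7738

E[S | R=x] = μ_S + ρ(σ_S/σ_R)(x − μ_R) for jointly normal variables.
E[S | R=19.41] = 5.64 + (0.34)·(4.71/5.16)·(19.41 − (6.09)) = 5.64 + (0.310349)·(13.32) = 9.7738.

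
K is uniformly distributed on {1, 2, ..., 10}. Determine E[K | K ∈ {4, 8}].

6

P(K ∈ {4, 8}) = 1/5.
Σ over the event: 4·1/10 + 8·1/10 = 6/5.
E[K | K ∈ {4, 8}] = (6/5) / (1/5) = 6.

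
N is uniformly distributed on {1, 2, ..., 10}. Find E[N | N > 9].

Given N > 9, N is equally likely to be any of {10}.
E[N | N > 9] = (10) / 1 = 10.

10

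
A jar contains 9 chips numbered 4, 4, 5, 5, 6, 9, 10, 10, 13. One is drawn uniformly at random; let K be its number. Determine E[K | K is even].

34/5

P(K is even) = 5/9.
Σ over the event: 4·2/9 + 6·1/9 + 10·2/9 = 34/9.
E[K | K is even] = (34/9) / (5/9) = 34/5.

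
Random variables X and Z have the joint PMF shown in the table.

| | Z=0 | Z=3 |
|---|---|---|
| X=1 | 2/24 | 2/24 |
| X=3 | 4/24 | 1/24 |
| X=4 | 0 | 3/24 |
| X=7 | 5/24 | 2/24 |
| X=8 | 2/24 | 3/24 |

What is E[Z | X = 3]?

3/5

P(X = 3) = 5/24.
Σ Z·P over the event = 0·(4/24) + 3·(1/24) = 1/8.
E[Z | X = 3] = (1/8) / (5/24) = 3/5.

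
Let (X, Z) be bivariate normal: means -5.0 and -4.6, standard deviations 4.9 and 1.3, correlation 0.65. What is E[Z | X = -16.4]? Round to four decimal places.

-6.5659

For a bivariate normal, E[Z | X=x] = μ_Z + ρ·(σ_Z/σ_X)·(x − μ_X).
E[Z | X=-16.4] = -4.6 + (0.65)·(1.3/4.9)·(-16.4 − (-5.0)) = -4.6 + (0.17245)·(-11.4) = -6.5659.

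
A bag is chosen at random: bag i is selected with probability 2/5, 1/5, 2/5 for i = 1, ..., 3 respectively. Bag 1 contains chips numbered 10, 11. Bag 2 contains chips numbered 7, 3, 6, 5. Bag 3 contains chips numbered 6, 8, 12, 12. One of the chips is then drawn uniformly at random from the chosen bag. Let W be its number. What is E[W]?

181/20

E[W | bag 1] = (10+11)/2 = 21/2.
E[W | bag 2] = (7+3+6+5)/4 = 21/4.
E[W | bag 3] = (6+8+12+12)/4 = 19/2.
E[W] = (2/5)·(21/2) + (1/5)·(21/4) + (2/5)·(19/2) = 181/20.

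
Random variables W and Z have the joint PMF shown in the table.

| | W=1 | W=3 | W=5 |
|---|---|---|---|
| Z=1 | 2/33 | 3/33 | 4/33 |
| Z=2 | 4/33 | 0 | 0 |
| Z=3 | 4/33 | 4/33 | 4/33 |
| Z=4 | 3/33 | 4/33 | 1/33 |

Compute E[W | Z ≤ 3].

71/25

P(Z ≤ 3) = 25/33.
Σ W·P over the event = 1·(2/33) + 1·(4/33) + 1·(4/33) + 3·(3/33) + 3·(4/33) + 5·(4/33) + 5·(4/33) = 71/33.
E[W | Z ≤ 3] = (71/33) / (25/33) = 71/25.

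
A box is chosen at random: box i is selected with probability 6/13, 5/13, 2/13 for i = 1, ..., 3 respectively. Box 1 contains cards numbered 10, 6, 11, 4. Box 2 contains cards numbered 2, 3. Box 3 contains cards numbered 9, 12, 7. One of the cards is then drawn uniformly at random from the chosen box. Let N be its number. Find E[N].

E[N | box 1] = (10+6+11+4)/4 = 31/4.
E[N | box 2] = (2+3)/2 = 5/2.
E[N | box 3] = (9+12+7)/3 = 28/3.
E[N] = (6/13)·(31/4) + (5/13)·(5/2) + (2/13)·(28/3) = 233/39.

233/39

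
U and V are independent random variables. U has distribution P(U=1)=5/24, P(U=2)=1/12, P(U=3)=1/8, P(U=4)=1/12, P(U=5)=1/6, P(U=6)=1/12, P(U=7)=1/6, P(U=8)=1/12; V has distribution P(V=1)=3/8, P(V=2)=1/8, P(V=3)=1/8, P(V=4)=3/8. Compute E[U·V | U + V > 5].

1839/124

P(U + V > 5) = 31/48.
Summing UV·P(x,y) over outcomes with U + V > 5 gives 613/64.
E[U·V | U + V > 5] = (613/64) / (31/48) = 1839/124.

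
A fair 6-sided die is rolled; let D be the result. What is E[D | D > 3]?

5

Given D > 3, D is equally likely to be any of {4, 5, 6}.
E[D | D > 3] = (4 + 5 + 6) / 3 = 5.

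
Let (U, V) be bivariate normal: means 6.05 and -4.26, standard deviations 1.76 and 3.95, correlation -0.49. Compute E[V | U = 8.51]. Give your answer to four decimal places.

-6.9653

E[V | U=x] = μ_V + ρ(σ_V/σ_U)(x − μ_U) for jointly normal variables.
E[V | U=8.51] = -4.26 + (-0.49)·(3.95/1.76)·(8.51 − (6.05)) = -4.26 + (-1.0997)·(2.46) = -6.9653.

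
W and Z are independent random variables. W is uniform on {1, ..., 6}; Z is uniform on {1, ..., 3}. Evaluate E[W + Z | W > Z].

P(W > Z) = 2/3.
Summing (W+Z)·P(x,y) over outcomes with W > Z gives 25/6.
E[W + Z | W > Z] = (25/6) / (2/3) = 25/4.

25/4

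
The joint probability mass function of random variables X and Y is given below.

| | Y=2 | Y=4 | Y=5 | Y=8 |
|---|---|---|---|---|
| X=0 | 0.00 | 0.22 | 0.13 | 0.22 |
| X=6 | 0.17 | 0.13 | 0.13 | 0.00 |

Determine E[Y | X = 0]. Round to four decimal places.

5.7719

P(X = 0) = 0.57.
Σ Y·P over the event = 4·(0.22) + 5·(0.13) + 8·(0.22) = 3.29.
E[Y | X = 0] = (3.29) / (0.57) = 5.7719.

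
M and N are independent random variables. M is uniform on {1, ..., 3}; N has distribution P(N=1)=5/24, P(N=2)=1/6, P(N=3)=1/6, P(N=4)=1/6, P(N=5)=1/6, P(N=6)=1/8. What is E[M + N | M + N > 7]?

P(M + N > 7) = 5/36.
Summing (M+N)·P(x,y) over outcomes with M + N > 7 gives 83/72.
E[M + N | M + N > 7] = (83/72) / (5/36) = 83/10.

83/10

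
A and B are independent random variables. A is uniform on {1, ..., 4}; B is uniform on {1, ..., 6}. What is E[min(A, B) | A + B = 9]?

P(A + B = 9) = 1/12.
Summing min(A,B)·P(x,y) over outcomes with A + B = 9 gives 7/24.
E[min(A, B) | A + B = 9] = (7/24) / (1/12) = 7/2.

7/2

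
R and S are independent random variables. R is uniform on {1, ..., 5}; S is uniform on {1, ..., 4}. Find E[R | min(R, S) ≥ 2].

7/2

P(min(R, S) ≥ 2) = 3/5.
Summing R·P(x,y) over outcomes with min(R, S) ≥ 2 gives 21/10.
E[R | min(R, S) ≥ 2] = (21/10) / (3/5) = 7/2.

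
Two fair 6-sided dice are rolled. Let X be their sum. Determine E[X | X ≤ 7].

16/3

P(X ≤ 7) = 7/12.
Σ over the event: 2·1/36 + 3·1/18 + 4·1/12 + 5·1/9 + 6·5/36 + 7·1/6 = 28/9.
E[X | X ≤ 7] = (28/9) / (7/12) = 16/3.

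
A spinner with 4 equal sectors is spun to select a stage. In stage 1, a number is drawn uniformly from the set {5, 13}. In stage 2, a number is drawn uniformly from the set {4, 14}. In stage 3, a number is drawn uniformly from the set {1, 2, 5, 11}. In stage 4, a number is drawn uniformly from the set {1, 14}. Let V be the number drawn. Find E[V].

121/16

E[V | stage 1] = (5+13)/2 = 9.
E[V | stage 2] = (4+14)/2 = 9.
E[V | stage 3] = (1+2+5+11)/4 = 19/4.
E[V | stage 4] = (1+14)/2 = 15/2.
E[V] = (1/4)·(9) + (1/4)·(9) + (1/4)·(19/4) + (1/4)·(15/2) = 121/16.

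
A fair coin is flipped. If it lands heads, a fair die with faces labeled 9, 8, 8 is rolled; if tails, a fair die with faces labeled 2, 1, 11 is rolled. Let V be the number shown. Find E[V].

13/2

E[V | heads] = (9+8+8)/3 = 25/3.
E[V | tails] = (2+1+11)/3 = 14/3.
E[V] = (1/2)·(25/3) + (1/2)·(14/3) = 13/2.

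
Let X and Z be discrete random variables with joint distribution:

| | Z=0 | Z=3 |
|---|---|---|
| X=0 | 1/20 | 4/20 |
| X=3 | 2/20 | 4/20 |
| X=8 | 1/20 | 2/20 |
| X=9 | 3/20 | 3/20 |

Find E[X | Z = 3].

55/13

P(Z = 3) = 13/20.
Σ X·P over the event = 0·(4/20) + 3·(4/20) + 8·(2/20) + 9·(3/20) = 11/4.
E[X | Z = 3] = (11/4) / (13/20) = 55/13.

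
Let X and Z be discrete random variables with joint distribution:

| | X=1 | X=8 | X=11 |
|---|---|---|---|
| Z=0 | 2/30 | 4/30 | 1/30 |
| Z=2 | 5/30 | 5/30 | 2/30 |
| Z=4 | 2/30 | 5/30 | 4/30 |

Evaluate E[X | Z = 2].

P(Z = 2) = 2/5.
Σ X·P over the event = 1·(5/30) + 8·(5/30) + 11·(2/30) = 67/30.
E[X | Z = 2] = (67/30) / (2/5) = 67/12.

67/12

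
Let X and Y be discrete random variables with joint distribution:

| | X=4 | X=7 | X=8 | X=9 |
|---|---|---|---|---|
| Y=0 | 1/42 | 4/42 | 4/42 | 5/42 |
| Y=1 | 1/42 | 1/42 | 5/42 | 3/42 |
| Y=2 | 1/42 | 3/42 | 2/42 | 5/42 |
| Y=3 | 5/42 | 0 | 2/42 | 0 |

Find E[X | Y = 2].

86/11

P(Y = 2) = 11/42.
Σ X·P over the event = 4·(1/42) + 7·(3/42) + 8·(2/42) + 9·(5/42) = 43/21.
E[X | Y = 2] = (43/21) / (11/42) = 86/11.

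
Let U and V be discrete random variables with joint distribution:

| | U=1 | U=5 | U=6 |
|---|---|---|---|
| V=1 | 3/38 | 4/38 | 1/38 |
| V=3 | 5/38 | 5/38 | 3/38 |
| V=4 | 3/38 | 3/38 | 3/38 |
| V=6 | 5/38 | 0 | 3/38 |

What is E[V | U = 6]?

4

P(U = 6) = 5/19.
Σ V·P over the event = 1·(1/38) + 3·(3/38) + 4·(3/38) + 6·(3/38) = 20/19.
E[V | U = 6] = (20/19) / (5/19) = 4.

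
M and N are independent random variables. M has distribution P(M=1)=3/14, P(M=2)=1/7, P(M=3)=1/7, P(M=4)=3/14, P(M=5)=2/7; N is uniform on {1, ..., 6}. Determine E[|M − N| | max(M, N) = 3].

P(max(M, N) = 3) = 11/84.
Summing |M−N|·P(x,y) over outcomes with max(M, N) = 3 gives 1/6.
E[|M − N| | max(M, N) = 3] = (1/6) / (11/84) = 14/11.

14/11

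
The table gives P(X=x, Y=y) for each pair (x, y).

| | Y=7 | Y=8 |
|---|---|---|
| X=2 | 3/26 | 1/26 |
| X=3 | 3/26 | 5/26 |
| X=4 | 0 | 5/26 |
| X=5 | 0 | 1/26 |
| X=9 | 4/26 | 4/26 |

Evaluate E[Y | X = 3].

P(X = 3) = 4/13.
Σ Y·P over the event = 7·(3/26) + 8·(5/26) = 61/26.
E[Y | X = 3] = (61/26) / (4/13) = 61/8.

61/8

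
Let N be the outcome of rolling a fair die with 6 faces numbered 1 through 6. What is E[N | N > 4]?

Given N > 4, N is equally likely to be any of {5, 6}.
E[N | N > 4] = (5 + 6) / 2 = 11/2.

11/2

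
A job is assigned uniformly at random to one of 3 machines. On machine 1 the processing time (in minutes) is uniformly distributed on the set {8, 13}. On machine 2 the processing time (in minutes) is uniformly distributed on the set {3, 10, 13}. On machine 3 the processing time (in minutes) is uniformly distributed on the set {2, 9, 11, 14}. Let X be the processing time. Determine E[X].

169/18

E[X | machine 1] = (8+13)/2 = 21/2.
E[X | machine 2] = (3+10+13)/3 = 26/3.
E[X | machine 3] = (2+9+11+14)/4 = 9.
By the law of total expectation,
E[X] = (1/3)·(21/2) + (1/3)·(26/3) + (1/3)·(9) = 169/18.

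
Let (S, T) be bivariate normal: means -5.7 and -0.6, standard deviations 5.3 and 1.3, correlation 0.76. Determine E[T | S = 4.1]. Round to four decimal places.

1.2269

E[T | S=x] = μ_T + ρ(σ_T/σ_S)(x − μ_S) for jointly normal variables.
E[T | S=4.1] = -0.6 + (0.76)·(1.3/5.3)·(4.1 − (-5.7)) = -0.6 + (0.18642)·(9.8) = 1.2269.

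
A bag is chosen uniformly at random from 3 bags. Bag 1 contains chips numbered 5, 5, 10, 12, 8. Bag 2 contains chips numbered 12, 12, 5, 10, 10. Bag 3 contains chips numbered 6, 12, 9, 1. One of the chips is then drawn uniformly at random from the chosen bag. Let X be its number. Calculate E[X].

E[X | bag 1] = (5+5+10+12+8)/5 = 8.
E[X | bag 2] = (12+12+5+10+10)/5 = 49/5.
E[X | bag 3] = (6+12+9+1)/4 = 7.
By the law of total expectation,
E[X] = (1/3)·(8) + (1/3)·(49/5) + (1/3)·(7) = 124/15.

124/15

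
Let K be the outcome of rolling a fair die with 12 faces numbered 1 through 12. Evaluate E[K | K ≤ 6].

Given K ≤ 6, K is equally likely to be any of {1, 2, 3, 4, 5, 6}.
E[K | K ≤ 6] = (1 + 2 + 3 + 4 + 5 + 6) / 6 = 7/2.

7/2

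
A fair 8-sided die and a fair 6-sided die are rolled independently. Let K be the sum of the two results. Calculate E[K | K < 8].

16/3

P(K < 8) = 7/16.
Σ over the event: 2·1/48 + 3·1/24 + 4·1/16 + 5·1/12 + 6·5/48 + 7·1/8 = 7/3.
E[K | K < 8] = (7/3) / (7/16) = 16/3.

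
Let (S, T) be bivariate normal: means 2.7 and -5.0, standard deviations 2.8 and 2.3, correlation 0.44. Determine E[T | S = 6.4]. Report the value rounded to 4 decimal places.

The regression of T on S has slope ρ·σ_T/σ_S and passes through (μ_S, μ_T).
E[T | S=6.4] = -5.0 + (0.44)·(2.3/2.8)·(6.4 − (2.7)) = -5.0 + (0.36143)·(3.7) = -3.6627.

-3.6627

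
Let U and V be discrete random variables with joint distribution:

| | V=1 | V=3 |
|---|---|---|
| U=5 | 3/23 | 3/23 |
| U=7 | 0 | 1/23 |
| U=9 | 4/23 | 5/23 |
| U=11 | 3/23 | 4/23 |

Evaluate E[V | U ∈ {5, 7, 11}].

15/7

P(U ∈ {5, 7, 11}) = 14/23.
Σ V·P over the event = 1·(3/23) + 3·(3/23) + 3·(1/23) + 1·(3/23) + 3·(4/23) = 30/23.
E[V | U ∈ {5, 7, 11}] = (30/23) / (14/23) = 15/7.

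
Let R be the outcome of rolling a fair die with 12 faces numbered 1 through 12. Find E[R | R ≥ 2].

Given R ≥ 2, R is equally likely to be any of {2, 3, 4, 5, 6, 7, 8, 9, 10, 11, 12}.
E[R | R ≥ 2] = (2 + 3 + 4 + 5 + 6 + 7 + 8 + 9 + 10 + 11 + 12) / 11 = 7.

7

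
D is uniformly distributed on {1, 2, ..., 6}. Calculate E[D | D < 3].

Given D < 3, D is equally likely to be any of {1, 2}.
E[D | D < 3] = (1 + 2) / 2 = 3/2.

3/2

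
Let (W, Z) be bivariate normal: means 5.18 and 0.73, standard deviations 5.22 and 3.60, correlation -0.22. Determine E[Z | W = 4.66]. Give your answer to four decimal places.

The regression of Z on W has slope ρ·σ_Z/σ_W and passes through (μ_W, μ_Z).
E[Z | W=4.66] = 0.73 + (-0.22)·(3.60/5.22)·(4.66 − (5.18)) = 0.73 + (-0.15172)·(-0.52) = 0.8089.

0.8089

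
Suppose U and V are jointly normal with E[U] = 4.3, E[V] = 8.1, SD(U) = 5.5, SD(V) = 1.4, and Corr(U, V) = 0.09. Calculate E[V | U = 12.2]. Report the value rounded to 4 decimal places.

8.2810

The regression of V on U has slope ρ·σ_V/σ_U and passes through (μ_U, μ_V).
E[V | U=12.2] = 8.1 + (0.09)·(1.4/5.5)·(12.2 − (4.3)) = 8.1 + (0.022909)·(7.9) = 8.2810.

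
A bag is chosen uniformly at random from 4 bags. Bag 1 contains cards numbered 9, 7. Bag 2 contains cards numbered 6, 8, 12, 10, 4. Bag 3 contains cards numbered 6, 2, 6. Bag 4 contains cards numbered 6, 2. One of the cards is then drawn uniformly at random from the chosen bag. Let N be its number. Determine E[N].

E[N | bag 1] = (9+7)/2 = 8.
E[N | bag 2] = (6+8+12+10+4)/5 = 8.
E[N | bag 3] = (6+2+6)/3 = 14/3.
E[N | bag 4] = (6+2)/2 = 4.
E[N] = (1/4)·(8) + (1/4)·(8) + (1/4)·(14/3) + (1/4)·(4) = 37/6.

37/6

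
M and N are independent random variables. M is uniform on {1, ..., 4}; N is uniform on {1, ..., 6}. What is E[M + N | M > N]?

5

Outcomes with M > N: (2,1), (3,1), (3,2), (4,1), (4,2), (4,3), each with probability 1/24.
E[M + N | M > N] = (3 + 4 + 5 + 5 + 6 + 7) / 6 = 5.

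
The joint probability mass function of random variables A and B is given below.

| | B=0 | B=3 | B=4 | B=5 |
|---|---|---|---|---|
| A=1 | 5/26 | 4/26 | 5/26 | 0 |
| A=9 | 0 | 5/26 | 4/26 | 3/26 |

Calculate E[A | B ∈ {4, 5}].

P(B ∈ {4, 5}) = 6/13.
Σ A·P over the event = 1·(5/26) + 9·(4/26) + 9·(3/26) = 34/13.
E[A | B ∈ {4, 5}] = (34/13) / (6/13) = 17/3.

17/3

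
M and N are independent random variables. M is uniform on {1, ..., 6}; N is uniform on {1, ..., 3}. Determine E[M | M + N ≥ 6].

P(M + N ≥ 6) = 1/2.
Summing M·P(x,y) over outcomes with M + N ≥ 6 gives 22/9.
E[M | M + N ≥ 6] = (22/9) / (1/2) = 44/9.

44/9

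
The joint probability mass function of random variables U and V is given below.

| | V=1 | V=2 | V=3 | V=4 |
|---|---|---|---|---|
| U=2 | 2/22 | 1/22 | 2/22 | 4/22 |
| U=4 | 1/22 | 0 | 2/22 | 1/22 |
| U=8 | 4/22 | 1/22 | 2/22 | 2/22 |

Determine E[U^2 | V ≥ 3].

328/13

P(V ≥ 3) = 13/22.
Σ U^2·P over the event = 4·(2/22) + 4·(4/22) + 16·(2/22) + 16·(1/22) + 64·(2/22) + 64·(2/22) = 164/11.
E[U^2 | V ≥ 3] = (164/11) / (13/22) = 328/13.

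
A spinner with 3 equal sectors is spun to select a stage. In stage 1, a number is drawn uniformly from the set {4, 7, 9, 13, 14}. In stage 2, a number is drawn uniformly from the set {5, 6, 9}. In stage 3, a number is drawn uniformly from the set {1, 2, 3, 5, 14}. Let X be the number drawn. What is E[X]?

E[X | stage 1] = (4+7+9+13+14)/5 = 47/5.
E[X | stage 2] = (5+6+9)/3 = 20/3.
E[X | stage 3] = (1+2+3+5+14)/5 = 5.
E[X] = (1/3)·(47/5) + (1/3)·(20/3) + (1/3)·(5) = 316/45.

316/45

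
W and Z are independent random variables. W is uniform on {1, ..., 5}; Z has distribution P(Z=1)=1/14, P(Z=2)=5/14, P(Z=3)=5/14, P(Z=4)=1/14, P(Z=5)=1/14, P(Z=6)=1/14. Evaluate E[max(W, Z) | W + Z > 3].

248/63

P(W + Z > 3) = 9/10.
Summing max(W,Z)·P(x,y) over outcomes with W + Z > 3 gives 124/35.
E[max(W, Z) | W + Z > 3] = (124/35) / (9/10) = 248/63.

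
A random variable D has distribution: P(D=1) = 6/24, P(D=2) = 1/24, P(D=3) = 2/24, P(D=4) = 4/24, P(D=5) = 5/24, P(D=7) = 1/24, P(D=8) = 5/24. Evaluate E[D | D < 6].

P(D < 6) = 3/4.
Σ over the event: 1·1/4 + 2·1/24 + 3·1/12 + 4·1/6 + 5·5/24 = 55/24.
E[D | D < 6] = (55/24) / (3/4) = 55/18.

55/18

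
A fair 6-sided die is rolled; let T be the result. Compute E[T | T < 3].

Given T < 3, T is equally likely to be any of {1, 2}.
E[T | T < 3] = (1 + 2) / 2 = 3/2.

3/2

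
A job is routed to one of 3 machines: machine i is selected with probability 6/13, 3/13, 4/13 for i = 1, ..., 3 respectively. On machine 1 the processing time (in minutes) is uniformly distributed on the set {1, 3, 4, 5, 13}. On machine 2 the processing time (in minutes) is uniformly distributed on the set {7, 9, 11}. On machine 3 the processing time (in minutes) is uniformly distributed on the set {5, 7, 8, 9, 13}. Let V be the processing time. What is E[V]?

E[V | machine 1] = (1+3+4+5+13)/5 = 26/5.
E[V | machine 2] = (7+9+11)/3 = 9.
E[V | machine 3] = (5+7+8+9+13)/5 = 42/5.
E[V] = (6/13)·(26/5) + (3/13)·(9) + (4/13)·(42/5) = 459/65.

459/65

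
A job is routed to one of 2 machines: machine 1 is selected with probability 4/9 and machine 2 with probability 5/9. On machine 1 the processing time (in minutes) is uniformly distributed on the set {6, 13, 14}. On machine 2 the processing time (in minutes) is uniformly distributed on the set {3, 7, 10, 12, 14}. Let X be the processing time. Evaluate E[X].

10

E[X | machine 1] = (6+13+14)/3 = 11.
E[X | machine 2] = (3+7+10+12+14)/5 = 46/5.
By the law of total expectation,
E[X] = (4/9)·(11) + (5/9)·(46/5) = 10.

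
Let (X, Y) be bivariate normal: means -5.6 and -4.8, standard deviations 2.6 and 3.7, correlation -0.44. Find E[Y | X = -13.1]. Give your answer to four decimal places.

-0.1038

For a bivariate normal, E[Y | X=x] = μ_Y + ρ·(σ_Y/σ_X)·(x − μ_X).
E[Y | X=-13.1] = -4.8 + (-0.44)·(3.7/2.6)·(-13.1 − (-5.6)) = -4.8 + (-0.626154)·(-7.5) = -0.1038.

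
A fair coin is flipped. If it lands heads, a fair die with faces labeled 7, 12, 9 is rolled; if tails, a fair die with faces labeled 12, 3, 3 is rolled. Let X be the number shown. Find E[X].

E[X | heads] = (7+12+9)/3 = 28/3.
E[X | tails] = (12+3+3)/3 = 6.
By the law of total expectation,
E[X] = (1/2)·(28/3) + (1/2)·(6) = 23/3.

23/3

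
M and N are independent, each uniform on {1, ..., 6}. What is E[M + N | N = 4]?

P(N = 4) = 1/6.
Summing (M+N)·P(x,y) over outcomes with N = 4 gives 5/4.
E[M + N | N = 4] = (5/4) / (1/6) = 15/2.

15/2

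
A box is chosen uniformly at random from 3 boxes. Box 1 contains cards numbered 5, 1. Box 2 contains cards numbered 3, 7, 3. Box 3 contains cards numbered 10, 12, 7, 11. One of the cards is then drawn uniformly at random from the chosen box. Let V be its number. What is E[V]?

52/9

E[V | box 1] = (5+1)/2 = 3.
E[V | box 2] = (3+7+3)/3 = 13/3.
E[V | box 3] = (10+12+7+11)/4 = 10.
By the law of total expectation,
E[V] = (1/3)·(3) + (1/3)·(13/3) + (1/3)·(10) = 52/9.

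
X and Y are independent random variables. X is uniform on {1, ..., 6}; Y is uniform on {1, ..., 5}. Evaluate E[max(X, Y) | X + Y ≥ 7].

P(X + Y ≥ 7) = 1/2.
Summing max(X,Y)·P(x,y) over outcomes with X + Y ≥ 7 gives 77/30.
E[max(X, Y) | X + Y ≥ 7] = (77/30) / (1/2) = 77/15.

77/15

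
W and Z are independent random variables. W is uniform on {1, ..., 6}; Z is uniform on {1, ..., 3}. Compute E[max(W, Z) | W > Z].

P(W > Z) = 2/3.
Summing max(W,Z)·P(x,y) over outcomes with W > Z gives 53/18.
E[max(W, Z) | W > Z] = (53/18) / (2/3) = 53/12.

53/12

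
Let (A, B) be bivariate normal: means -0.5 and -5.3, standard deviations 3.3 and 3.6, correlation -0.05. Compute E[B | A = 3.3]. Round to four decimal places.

-5.5073

For a bivariate normal, E[B | A=x] = μ_B + ρ·(σ_B/σ_A)·(x − μ_A).
E[B | A=3.3] = -5.3 + (-0.05)·(3.6/3.3)·(3.3 − (-0.5)) = -5.3 + (-0.054545)·(3.8) = -5.5073.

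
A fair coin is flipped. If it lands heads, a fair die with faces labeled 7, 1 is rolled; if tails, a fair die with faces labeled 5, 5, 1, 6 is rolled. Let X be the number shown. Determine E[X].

33/8

E[X | heads] = (7+1)/2 = 4.
E[X | tails] = (5+5+1+6)/4 = 17/4.
By the law of total expectation,
E[X] = (1/2)·(4) + (1/2)·(17/4) = 33/8.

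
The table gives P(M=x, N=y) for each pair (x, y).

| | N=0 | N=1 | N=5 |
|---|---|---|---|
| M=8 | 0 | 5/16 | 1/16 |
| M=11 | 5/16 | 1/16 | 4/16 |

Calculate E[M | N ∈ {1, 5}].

P(N ∈ {1, 5}) = 11/16.
Summing M·P(M=x,N=y) over the conditioning event gives 103/16.
E[M | N ∈ {1, 5}] = (103/16) / (11/16) = 103/11.

103/11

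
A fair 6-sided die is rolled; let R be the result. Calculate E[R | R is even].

Given R is even, R is equally likely to be any of {2, 4, 6}.
E[R | R is even] = (2 + 4 + 6) / 3 = 4.

4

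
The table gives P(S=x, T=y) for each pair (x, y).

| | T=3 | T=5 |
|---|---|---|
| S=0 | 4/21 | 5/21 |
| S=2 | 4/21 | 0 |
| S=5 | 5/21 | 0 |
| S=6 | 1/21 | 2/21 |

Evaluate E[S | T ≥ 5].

P(T ≥ 5) = 1/3.
Σ S·P over the event = 0·(5/21) + 6·(2/21) = 4/7.
E[S | T ≥ 5] = (4/7) / (1/3) = 12/7.

12/7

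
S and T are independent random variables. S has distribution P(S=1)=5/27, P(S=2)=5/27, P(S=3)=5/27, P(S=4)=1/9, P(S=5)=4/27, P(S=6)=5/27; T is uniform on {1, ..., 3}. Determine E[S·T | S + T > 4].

159/17

P(S + T > 4) = 17/27.
Summing ST·P(x,y) over outcomes with S + T > 4 gives 53/9.
E[S·T | S + T > 4] = (53/9) / (17/27) = 159/17.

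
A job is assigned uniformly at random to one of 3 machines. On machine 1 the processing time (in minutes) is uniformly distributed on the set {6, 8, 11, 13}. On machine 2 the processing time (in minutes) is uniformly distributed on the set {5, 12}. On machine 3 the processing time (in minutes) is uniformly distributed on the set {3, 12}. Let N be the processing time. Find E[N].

17/2

E[N | machine 1] = (6+8+11+13)/4 = 19/2.
E[N | machine 2] = (5+12)/2 = 17/2.
E[N | machine 3] = (3+12)/2 = 15/2.
E[N] = (1/3)·(19/2) + (1/3)·(17/2) + (1/3)·(15/2) = 17/2.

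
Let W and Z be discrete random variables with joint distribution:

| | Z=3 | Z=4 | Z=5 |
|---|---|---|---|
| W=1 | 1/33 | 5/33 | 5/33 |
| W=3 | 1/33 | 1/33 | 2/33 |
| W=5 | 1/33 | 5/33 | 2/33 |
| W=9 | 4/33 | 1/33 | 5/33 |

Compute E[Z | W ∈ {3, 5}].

25/6

P(W ∈ {3, 5}) = 4/11.
Σ Z·P over the event = 3·(1/33) + 4·(1/33) + 5·(2/33) + 3·(1/33) + 4·(5/33) + 5·(2/33) = 50/33.
E[Z | W ∈ {3, 5}] = (50/33) / (4/11) = 25/6.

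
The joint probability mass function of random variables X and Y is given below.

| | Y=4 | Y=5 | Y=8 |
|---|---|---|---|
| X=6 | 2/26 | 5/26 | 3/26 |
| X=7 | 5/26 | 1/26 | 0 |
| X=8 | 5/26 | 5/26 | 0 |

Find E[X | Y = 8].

6

P(Y = 8) = 3/26.
Summing X·P(X=x,Y=y) over the conditioning event gives 9/13.
E[X | Y = 8] = (9/13) / (3/26) = 6.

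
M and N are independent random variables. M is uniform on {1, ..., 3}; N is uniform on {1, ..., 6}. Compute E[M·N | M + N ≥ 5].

37/4

P(M + N ≥ 5) = 2/3.
Summing MN·P(x,y) over outcomes with M + N ≥ 5 gives 37/6.
E[M·N | M + N ≥ 5] = (37/6) / (2/3) = 37/4.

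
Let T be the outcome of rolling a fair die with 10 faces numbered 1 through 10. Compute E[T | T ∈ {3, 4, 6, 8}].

21/4

P(T ∈ {3, 4, 6, 8}) = 2/5.
Σ over the event: 3·1/10 + 4·1/10 + 6·1/10 + 8·1/10 = 21/10.
E[T | T ∈ {3, 4, 6, 8}] = (21/10) / (2/5) = 21/4.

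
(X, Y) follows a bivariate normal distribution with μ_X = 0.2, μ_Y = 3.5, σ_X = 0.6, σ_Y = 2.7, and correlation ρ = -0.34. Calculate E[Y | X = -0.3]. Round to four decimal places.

The regression of Y on X has slope ρ·σ_Y/σ_X and passes through (μ_X, μ_Y).
E[Y | X=-0.3] = 3.5 + (-0.34)·(2.7/0.6)·(-0.3 − (0.2)) = 3.5 + (-1.53)·(-0.5) = 4.2650.

4.2650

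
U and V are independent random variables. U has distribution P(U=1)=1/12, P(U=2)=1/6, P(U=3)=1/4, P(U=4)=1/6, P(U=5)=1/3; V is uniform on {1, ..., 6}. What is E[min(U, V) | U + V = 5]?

13/8

P(U + V = 5) = 1/9.
Summing min(U,V)·P(x,y) over outcomes with U + V = 5 gives 13/72.
E[min(U, V) | U + V = 5] = (13/72) / (1/9) = 13/8.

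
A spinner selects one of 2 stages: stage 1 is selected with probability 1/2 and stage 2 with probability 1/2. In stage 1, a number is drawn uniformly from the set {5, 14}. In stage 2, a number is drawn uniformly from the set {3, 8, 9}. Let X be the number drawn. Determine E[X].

E[X | stage 1] = (5+14)/2 = 19/2.
E[X | stage 2] = (3+8+9)/3 = 20/3.
E[X] = (1/2)·(19/2) + (1/2)·(20/3) = 97/12.

97/12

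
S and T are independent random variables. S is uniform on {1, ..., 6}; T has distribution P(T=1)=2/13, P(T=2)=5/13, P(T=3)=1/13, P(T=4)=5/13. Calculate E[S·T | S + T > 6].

P(S + T > 6) = 35/78.
Summing ST·P(x,y) over outcomes with S + T > 6 gives 527/78.
E[S·T | S + T > 6] = (527/78) / (35/78) = 527/35.

527/35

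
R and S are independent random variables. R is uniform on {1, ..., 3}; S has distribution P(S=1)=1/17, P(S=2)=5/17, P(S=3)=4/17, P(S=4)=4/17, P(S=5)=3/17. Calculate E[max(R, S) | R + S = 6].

P(R + S = 6) = 11/51.
Summing max(R,S)·P(x,y) over outcomes with R + S = 6 gives 43/51.
E[max(R, S) | R + S = 6] = (43/51) / (11/51) = 43/11.

43/11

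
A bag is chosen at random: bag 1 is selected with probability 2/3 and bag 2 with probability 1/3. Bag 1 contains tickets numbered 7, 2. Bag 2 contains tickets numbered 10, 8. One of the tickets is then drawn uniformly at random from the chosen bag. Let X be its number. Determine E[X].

E[X | bag 1] = (7+2)/2 = 9/2.
E[X | bag 2] = (10+8)/2 = 9.
By the law of total expectation,
E[X] = (2/3)·(9/2) + (1/3)·(9) = 6.

6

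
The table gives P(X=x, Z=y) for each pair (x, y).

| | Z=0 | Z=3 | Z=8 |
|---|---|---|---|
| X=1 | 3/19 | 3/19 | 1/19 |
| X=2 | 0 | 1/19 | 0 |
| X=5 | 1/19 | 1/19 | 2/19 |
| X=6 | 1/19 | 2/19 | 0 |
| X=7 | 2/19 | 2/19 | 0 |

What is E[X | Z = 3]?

4

P(Z = 3) = 9/19.
Σ X·P over the event = 1·(3/19) + 2·(1/19) + 5·(1/19) + 6·(2/19) + 7·(2/19) = 36/19.
E[X | Z = 3] = (36/19) / (9/19) = 4.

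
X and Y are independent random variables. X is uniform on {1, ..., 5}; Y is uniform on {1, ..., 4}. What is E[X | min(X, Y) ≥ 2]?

P(min(X, Y) ≥ 2) = 3/5.
Summing X·P(x,y) over outcomes with min(X, Y) ≥ 2 gives 21/10.
E[X | min(X, Y) ≥ 2] = (21/10) / (3/5) = 7/2.

7/2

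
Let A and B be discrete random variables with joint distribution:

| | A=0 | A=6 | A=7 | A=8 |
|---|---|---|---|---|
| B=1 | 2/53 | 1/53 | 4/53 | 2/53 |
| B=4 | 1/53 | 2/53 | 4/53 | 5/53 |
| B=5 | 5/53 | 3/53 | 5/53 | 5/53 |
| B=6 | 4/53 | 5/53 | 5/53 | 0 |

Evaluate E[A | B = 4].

20/3

P(B = 4) = 12/53.
Σ A·P over the event = 0·(1/53) + 6·(2/53) + 7·(4/53) + 8·(5/53) = 80/53.
E[A | B = 4] = (80/53) / (12/53) = 20/3.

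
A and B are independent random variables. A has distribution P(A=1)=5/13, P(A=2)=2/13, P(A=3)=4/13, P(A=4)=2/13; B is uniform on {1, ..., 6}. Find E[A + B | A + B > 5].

307/42

P(A + B > 5) = 7/13.
Summing (A+B)·P(x,y) over outcomes with A + B > 5 gives 307/78.
E[A + B | A + B > 5] = (307/78) / (7/13) = 307/42.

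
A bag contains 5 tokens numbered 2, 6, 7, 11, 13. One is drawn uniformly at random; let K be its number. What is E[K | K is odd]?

31/3

P(K is odd) = 3/5.
Σ over the event: 7·1/5 + 11·1/5 + 13·1/5 = 31/5.
E[K | K is odd] = (31/5) / (3/5) = 31/3.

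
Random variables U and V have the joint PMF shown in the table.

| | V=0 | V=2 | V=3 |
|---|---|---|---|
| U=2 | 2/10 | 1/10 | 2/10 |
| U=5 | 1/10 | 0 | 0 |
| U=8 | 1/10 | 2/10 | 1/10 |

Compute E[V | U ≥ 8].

7/4

P(U ≥ 8) = 2/5.
Σ V·P over the event = 0·(1/10) + 2·(2/10) + 3·(1/10) = 7/10.
E[V | U ≥ 8] = (7/10) / (2/5) = 7/4.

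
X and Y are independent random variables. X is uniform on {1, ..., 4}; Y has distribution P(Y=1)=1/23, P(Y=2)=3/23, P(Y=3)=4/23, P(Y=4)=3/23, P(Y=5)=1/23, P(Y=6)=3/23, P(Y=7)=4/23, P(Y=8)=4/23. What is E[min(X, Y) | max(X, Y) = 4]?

P(max(X, Y) = 4) = 5/23.
Summing min(X,Y)·P(x,y) over outcomes with max(X, Y) = 4 gives 49/92.
E[min(X, Y) | max(X, Y) = 4] = (49/92) / (5/23) = 49/20.

49/20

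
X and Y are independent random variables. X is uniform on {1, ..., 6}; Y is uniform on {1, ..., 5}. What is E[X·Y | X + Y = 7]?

10

Outcomes with X + Y = 7: (2,5), (3,4), (4,3), (5,2), (6,1), each with probability 1/30.
E[X·Y | X + Y = 7] = (10 + 12 + 12 + 10 + 6) / 5 = 10.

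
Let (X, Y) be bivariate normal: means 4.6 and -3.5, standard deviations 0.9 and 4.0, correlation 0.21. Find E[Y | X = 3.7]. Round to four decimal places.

The regression of Y on X has slope ρ·σ_Y/σ_X and passes through (μ_X, μ_Y).
E[Y | X=3.7] = -3.5 + (0.21)·(4.0/0.9)·(3.7 − (4.6)) = -3.5 + (0.93333)·(-0.9) = -4.3400.

-4.3400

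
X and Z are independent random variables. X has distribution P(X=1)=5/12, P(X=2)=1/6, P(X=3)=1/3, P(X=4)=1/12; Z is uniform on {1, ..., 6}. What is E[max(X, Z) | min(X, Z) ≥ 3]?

91/20

P(min(X, Z) ≥ 3) = 5/18.
Summing max(X,Z)·P(x,y) over outcomes with min(X, Z) ≥ 3 gives 91/72.
E[max(X, Z) | min(X, Z) ≥ 3] = (91/72) / (5/18) = 91/20.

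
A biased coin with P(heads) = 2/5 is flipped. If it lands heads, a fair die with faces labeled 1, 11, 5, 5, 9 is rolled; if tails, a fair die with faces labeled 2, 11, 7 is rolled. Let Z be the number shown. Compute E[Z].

E[Z | heads] = (1+11+5+5+9)/5 = 31/5.
E[Z | tails] = (2+11+7)/3 = 20/3.
By the law of total expectation,
E[Z] = (2/5)·(31/5) + (3/5)·(20/3) = 162/25.

162/25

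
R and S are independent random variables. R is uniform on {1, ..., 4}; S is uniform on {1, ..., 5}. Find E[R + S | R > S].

5

P(R > S) = 3/10.
Summing (R+S)·P(x,y) over outcomes with R > S gives 3/2.
E[R + S | R > S] = (3/2) / (3/10) = 5.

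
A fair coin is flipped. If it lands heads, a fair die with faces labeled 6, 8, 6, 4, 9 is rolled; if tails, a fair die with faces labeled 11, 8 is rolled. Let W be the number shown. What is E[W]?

E[W | heads] = (6+8+6+4+9)/5 = 33/5.
E[W | tails] = (11+8)/2 = 19/2.
By the law of total expectation,
E[W] = (1/2)·(33/5) + (1/2)·(19/2) = 161/20.

161/20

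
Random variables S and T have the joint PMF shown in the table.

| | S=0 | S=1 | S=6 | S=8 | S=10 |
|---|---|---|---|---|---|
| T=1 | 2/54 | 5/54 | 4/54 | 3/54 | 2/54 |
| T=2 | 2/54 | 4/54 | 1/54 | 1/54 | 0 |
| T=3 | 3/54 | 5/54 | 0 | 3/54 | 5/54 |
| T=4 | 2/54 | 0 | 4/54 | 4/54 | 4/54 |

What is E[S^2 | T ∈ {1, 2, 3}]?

671/20

P(T ∈ {1, 2, 3}) = 20/27.
Summing S^2·P(S=x,T=y) over the conditioning event gives 671/27.
E[S^2 | T ∈ {1, 2, 3}] = (671/27) / (20/27) = 671/20.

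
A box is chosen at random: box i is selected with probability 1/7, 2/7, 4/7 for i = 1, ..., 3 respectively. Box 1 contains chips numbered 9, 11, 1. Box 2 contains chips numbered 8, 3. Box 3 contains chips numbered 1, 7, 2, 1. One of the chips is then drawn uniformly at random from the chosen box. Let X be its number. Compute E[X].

E[X | box 1] = (9+11+1)/3 = 7.
E[X | box 2] = (8+3)/2 = 11/2.
E[X | box 3] = (1+7+2+1)/4 = 11/4.
By the law of total expectation,
E[X] = (1/7)·(7) + (2/7)·(11/2) + (4/7)·(11/4) = 29/7.

29/7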